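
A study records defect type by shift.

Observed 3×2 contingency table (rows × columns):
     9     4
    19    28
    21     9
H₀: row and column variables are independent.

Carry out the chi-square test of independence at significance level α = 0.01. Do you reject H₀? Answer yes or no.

Row totals [13, 47, 30], col totals [49, 41], n=90
χ² = (9−7.08)²/7.08 + (4−5.92)²/5.92 + (19−25.59)²/25.59 + (28−21.41)²/21.41 + (21−16.33)²/16.33 + (9−13.67)²/13.67 = 7.7970
df = 2
p-value (upper-tail) = 0.02027
At α=0.01: p ≥ α → fail to reject H₀

reject H₀: no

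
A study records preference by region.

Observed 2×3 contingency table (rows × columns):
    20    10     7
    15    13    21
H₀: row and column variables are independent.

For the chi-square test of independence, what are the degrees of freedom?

df = (r−1)(c−1) = (2−1)·(3−1) = 2

degrees of freedom = 2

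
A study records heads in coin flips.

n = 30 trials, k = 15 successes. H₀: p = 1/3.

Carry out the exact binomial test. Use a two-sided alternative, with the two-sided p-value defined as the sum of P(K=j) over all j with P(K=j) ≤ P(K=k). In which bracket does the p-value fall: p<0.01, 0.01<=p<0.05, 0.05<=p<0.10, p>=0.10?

Exact binomial: n=30, k=15, p₀=1/3=0.3333
P(X=j) = C(n,j)·p₀^j·(1−p₀)^(n−j); p = Σ P(X=j) over j with P(X=j) ≤ P(X=15)
p-value (two-sided) = 0.07894
→ bracket: 0.05<=p<0.10

p-value bracket: 0.05<=p<0.10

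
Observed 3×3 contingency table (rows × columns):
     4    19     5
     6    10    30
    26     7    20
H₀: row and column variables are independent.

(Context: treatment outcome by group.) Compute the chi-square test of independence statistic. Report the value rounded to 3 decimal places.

test statistic = 43.853

Row totals [28, 46, 53], col totals [36, 36, 55], n=127
χ² = (4−7.94)²/7.94 + (19−7.94)²/7.94 + (5−12.13)²/12.13 + (6−13.04)²/13.04 + (10−13.04)²/13.04 + (30−19.92)²/19.92 + (26−15.02)²/15.02 + (7−15.02)²/15.02 + (20−22.95)²/22.95 = 43.8530
df = 4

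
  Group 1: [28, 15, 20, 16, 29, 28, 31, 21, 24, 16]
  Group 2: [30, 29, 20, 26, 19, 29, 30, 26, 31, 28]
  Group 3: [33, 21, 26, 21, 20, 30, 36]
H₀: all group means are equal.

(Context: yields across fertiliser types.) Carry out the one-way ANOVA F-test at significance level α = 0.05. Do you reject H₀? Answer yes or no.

Group means [22.80, 26.80, 26.71], grand mean 25.296
SSB = Σnᵢ(x̄ᵢ−x̄)² = 99.001; SSW = ΣΣ(x−x̄ᵢ)² = 730.629
MSB = 99.001/2 = 49.5005; MSW = 730.629/24 = 30.4429
F = MSB/MSW = 1.6260
df = (2, 24)
p-value (upper-tail) = 0.21765
At α=0.05: p ≥ α → fail to reject H₀

reject H₀: no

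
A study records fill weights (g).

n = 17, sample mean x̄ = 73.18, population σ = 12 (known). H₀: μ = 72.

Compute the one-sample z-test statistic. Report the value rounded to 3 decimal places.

SE = σ/√n = 12/√17 = 2.9104
z = (x̄−μ₀)/SE = (73.18−72)/2.9104 = 0.4054

test statistic = 0.405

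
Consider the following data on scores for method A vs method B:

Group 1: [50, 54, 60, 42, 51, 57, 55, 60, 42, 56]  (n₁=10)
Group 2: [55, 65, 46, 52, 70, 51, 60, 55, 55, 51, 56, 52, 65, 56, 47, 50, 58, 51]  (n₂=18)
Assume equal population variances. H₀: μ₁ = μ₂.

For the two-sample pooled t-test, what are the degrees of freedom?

degrees of freedom = 26

df = n₁ + n₂ − 2 = 10 + 18 − 2 = 26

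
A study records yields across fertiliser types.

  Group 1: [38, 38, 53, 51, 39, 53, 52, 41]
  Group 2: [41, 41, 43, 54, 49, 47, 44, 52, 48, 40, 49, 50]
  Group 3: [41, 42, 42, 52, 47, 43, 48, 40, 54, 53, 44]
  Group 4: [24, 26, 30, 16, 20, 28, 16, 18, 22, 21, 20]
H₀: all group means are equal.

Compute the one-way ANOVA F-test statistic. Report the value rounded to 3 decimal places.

Group means [45.62, 46.50, 46.00, 21.91], grand mean 39.762
SSB = Σnᵢ(x̄ᵢ−x̄)² = 4753.835; SSW = ΣΣ(x−x̄ᵢ)² = 1071.784
MSB = 4753.835/3 = 1584.6117; MSW = 1071.784/38 = 28.2048
F = MSB/MSW = 56.1823
df = (3, 38)

test statistic = 56.182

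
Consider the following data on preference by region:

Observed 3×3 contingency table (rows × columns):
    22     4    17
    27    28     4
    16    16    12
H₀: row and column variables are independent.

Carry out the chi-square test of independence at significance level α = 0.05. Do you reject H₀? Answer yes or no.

reject H₀: yes

Row totals [43, 59, 44], col totals [65, 48, 33], n=146
χ² = (22−19.14)²/19.14 + (4−14.14)²/14.14 + (17−9.72)²/9.72 + (27−26.27)²/26.27 + (28−19.40)²/19.40 + (4−13.34)²/13.34 + (16−19.59)²/19.59 + (16−14.47)²/14.47 + (12−9.95)²/9.95 = 24.7651
df = 4
p-value (upper-tail) = 0.00006
At α=0.05: p < α → reject H₀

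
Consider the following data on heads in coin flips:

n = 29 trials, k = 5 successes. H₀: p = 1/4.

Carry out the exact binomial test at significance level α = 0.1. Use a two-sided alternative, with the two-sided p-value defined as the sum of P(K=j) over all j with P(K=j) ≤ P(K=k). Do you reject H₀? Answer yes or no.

Exact binomial: n=29, k=5, p₀=1/4=0.2500
P(X=j) = C(n,j)·p₀^j·(1−p₀)^(n−j); p = Σ P(X=j) over j with P(X=j) ≤ P(X=5)
p-value (two-sided) = 0.39799
At α=0.1: p ≥ α → fail to reject H₀

reject H₀: no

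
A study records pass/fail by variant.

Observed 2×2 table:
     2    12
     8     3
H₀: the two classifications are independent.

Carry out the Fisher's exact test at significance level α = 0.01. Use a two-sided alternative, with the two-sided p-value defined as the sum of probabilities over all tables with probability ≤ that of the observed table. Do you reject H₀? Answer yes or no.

Margins: r₁=14, r₂=11, c₁=10, c₂=15, n=25
p_obs = C(14,2)·C(11,8)/C(25,10); sum pmf over tables with pmf ≤ p_obs
p-value (two-sided) = 0.00514
At α=0.01: p < α → reject H₀

reject H₀: yes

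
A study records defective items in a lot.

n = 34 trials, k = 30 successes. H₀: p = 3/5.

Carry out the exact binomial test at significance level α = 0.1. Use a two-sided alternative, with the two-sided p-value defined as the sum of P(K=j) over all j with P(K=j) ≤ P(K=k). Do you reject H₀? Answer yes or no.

reject H₀: yes

Exact binomial: n=34, k=30, p₀=3/5=0.6000
P(X=j) = C(n,j)·p₀^j·(1−p₀)^(n−j); p = Σ P(X=j) over j with P(X=j) ≤ P(X=30)
p-value (two-sided) = 0.00062
At α=0.1: p < α → reject H₀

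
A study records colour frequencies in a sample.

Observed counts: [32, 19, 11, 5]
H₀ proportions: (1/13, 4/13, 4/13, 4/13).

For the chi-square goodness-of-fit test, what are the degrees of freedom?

degrees of freedom = 3

df = k − 1 = 4 − 1 = 3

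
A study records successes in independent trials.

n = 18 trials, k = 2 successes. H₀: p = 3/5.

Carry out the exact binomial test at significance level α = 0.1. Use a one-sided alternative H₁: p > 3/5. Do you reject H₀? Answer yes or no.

Exact binomial: n=18, k=2, p₀=3/5=0.6000
P(X≥2) from Σ C(n,i)·p₀^i·(1−p₀)^(n−i)
p-value (one-sided, H₁ greater) = 1.00000
At α=0.1: p ≥ α → fail to reject H₀

reject H₀: no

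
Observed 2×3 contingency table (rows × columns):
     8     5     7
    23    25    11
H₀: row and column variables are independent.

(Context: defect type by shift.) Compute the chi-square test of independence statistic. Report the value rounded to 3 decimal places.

Row totals [20, 59], col totals [31, 30, 18], n=79
χ² = (8−7.85)²/7.85 + (5−7.59)²/7.59 + (7−4.56)²/4.56 + (23−23.15)²/23.15 + (25−22.41)²/22.41 + (11−13.44)²/13.44 = 2.9448
df = 2

test statistic = 2.945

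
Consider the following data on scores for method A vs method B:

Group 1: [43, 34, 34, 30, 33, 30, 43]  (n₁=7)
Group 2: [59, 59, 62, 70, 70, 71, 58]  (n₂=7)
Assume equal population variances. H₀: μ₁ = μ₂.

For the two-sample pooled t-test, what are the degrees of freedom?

degrees of freedom = 12

df = n₁ + n₂ − 2 = 7 + 7 − 2 = 12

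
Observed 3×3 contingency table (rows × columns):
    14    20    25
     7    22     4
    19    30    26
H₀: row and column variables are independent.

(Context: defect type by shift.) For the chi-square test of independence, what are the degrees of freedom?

df = (r−1)(c−1) = (3−1)·(3−1) = 4

degrees of freedom = 4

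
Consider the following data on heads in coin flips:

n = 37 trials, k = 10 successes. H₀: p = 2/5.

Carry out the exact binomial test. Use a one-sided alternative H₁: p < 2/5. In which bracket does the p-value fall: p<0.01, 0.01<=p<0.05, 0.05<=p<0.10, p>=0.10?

p-value bracket: 0.05<=p<0.10

Exact binomial: n=37, k=10, p₀=2/5=0.4000
P(X≤10) from Σ C(n,i)·p₀^i·(1−p₀)^(n−i)
p-value (one-sided, H₁ less) = 0.07218
→ bracket: 0.05<=p<0.10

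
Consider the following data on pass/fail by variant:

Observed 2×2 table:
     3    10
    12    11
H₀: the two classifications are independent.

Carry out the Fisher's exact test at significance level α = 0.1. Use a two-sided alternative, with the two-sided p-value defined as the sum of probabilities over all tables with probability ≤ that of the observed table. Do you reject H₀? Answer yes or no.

reject H₀: no

Margins: r₁=13, r₂=23, c₁=15, c₂=21, n=36
p_obs = C(13,3)·C(23,12)/C(36,15); sum pmf over tables with pmf ≤ p_obs
p-value (two-sided) = 0.15896
At α=0.1: p ≥ α → fail to reject H₀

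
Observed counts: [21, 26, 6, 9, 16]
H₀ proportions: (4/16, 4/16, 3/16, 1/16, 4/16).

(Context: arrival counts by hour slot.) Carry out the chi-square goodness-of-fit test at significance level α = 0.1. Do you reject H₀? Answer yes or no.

n = 78; E_i = n·p_i = [19.50, 19.50, 14.62, 4.88, 19.50]
χ² = (21−19.50)²/19.50 + (26−19.50)²/19.50 + (6−14.62)²/14.62 + (9−4.88)²/4.88 + (16−19.50)²/19.50 = 11.4872
df = 4
p-value (upper-tail) = 0.02160
At α=0.1: p < α → reject H₀

reject H₀: yes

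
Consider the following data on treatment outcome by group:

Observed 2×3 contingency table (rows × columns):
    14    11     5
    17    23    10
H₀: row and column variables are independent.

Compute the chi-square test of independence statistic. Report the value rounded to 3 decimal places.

test statistic = 1.272

Row totals [30, 50], col totals [31, 34, 15], n=80
χ² = (14−11.62)²/11.62 + (11−12.75)²/12.75 + (5−5.62)²/5.62 + (17−19.38)²/19.38 + (23−21.25)²/21.25 + (10−9.38)²/9.38 = 1.2718
df = 2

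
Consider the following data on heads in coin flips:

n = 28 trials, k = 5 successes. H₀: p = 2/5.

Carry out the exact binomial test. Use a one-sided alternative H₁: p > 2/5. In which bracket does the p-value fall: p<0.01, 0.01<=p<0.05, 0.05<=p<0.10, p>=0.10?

p-value bracket: p>=0.10

Exact binomial: n=28, k=5, p₀=2/5=0.4000
P(X≥5) from Σ C(n,i)·p₀^i·(1−p₀)^(n−i)
p-value (one-sided, H₁ greater) = 0.99681
→ bracket: p>=0.10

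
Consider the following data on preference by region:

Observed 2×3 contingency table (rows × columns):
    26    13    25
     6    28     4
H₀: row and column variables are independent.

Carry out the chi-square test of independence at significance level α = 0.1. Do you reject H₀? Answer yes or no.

Row totals [64, 38], col totals [32, 41, 29], n=102
χ² = (26−20.08)²/20.08 + (13−25.73)²/25.73 + (25−18.20)²/18.20 + (6−11.92)²/11.92 + (28−15.27)²/15.27 + (4−10.80)²/10.80 = 28.4134
df = 2
p-value (upper-tail) = 0.00000
At α=0.1: p < α → reject H₀

reject H₀: yes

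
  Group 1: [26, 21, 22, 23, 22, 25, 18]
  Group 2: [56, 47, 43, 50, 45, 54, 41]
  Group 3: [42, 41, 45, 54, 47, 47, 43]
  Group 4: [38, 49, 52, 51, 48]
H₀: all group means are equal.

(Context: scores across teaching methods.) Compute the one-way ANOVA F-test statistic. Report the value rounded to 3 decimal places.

Group means [22.43, 48.00, 45.57, 47.60], grand mean 40.385
SSB = Σnᵢ(x̄ᵢ−x̄)² = 3111.525; SSW = ΣΣ(x−x̄ᵢ)² = 470.629
MSB = 3111.525/3 = 1037.1751; MSW = 470.629/22 = 21.3922
F = MSB/MSW = 48.4838
df = (3, 22)

test statistic = 48.484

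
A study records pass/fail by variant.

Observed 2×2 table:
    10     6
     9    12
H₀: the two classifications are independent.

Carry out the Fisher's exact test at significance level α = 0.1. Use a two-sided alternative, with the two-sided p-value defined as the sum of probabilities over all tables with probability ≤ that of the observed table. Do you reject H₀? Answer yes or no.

Margins: r₁=16, r₂=21, c₁=19, c₂=18, n=37
p_obs = C(16,10)·C(21,9)/C(37,19); sum pmf over tables with pmf ≤ p_obs
p-value (two-sided) = 0.32454
At α=0.1: p ≥ α → fail to reject H₀

reject H₀: no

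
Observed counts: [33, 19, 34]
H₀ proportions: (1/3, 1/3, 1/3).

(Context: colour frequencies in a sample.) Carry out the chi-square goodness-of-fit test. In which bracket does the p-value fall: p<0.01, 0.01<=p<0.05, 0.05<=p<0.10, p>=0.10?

p-value bracket: 0.05<=p<0.10

n = 86; E_i = n·p_i = [28.67, 28.67, 28.67]
χ² = (33−28.67)²/28.67 + (19−28.67)²/28.67 + (34−28.67)²/28.67 = 4.9070
df = 2
p-value (upper-tail) = 0.08599
→ bracket: 0.05<=p<0.10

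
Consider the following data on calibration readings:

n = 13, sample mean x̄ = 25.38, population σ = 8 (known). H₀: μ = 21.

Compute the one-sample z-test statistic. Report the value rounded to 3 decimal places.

test statistic = 1.974

SE = σ/√n = 8/√13 = 2.2188
z = (x̄−μ₀)/SE = (25.38−21)/2.2188 = 1.9740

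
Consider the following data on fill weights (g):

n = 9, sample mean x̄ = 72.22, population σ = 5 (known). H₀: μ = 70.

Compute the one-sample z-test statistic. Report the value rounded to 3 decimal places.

SE = σ/√n = 5/√9 = 1.6667
z = (x̄−μ₀)/SE = (72.22−70)/1.6667 = 1.3320

test statistic = 1.332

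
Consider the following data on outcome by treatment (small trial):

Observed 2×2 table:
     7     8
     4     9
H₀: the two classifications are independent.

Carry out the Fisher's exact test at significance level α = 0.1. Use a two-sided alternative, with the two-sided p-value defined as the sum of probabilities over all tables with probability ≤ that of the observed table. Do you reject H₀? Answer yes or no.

reject H₀: no

Margins: r₁=15, r₂=13, c₁=11, c₂=17, n=28
p_obs = C(15,7)·C(13,4)/C(28,11); sum pmf over tables with pmf ≤ p_obs
p-value (two-sided) = 0.46007
At α=0.1: p ≥ α → fail to reject H₀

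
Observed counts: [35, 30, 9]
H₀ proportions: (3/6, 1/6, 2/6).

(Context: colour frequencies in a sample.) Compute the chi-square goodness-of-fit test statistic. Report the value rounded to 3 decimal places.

n = 74; E_i = n·p_i = [37.00, 12.33, 24.67]
χ² = (35−37.00)²/37.00 + (30−12.33)²/12.33 + (9−24.67)²/24.67 = 35.3649
df = 2

test statistic = 35.365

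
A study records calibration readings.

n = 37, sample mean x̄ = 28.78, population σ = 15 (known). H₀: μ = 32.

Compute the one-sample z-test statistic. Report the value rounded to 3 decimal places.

SE = σ/√n = 15/√37 = 2.4660
z = (x̄−μ₀)/SE = (28.78−32)/2.4660 = -1.3058

test statistic = -1.306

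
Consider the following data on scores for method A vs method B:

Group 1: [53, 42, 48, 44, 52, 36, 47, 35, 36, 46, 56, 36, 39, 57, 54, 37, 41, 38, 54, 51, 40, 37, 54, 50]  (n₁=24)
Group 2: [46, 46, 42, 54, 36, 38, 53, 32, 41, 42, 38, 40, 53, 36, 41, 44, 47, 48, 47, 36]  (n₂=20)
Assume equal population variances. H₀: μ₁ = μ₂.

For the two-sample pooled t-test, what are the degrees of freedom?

degrees of freedom = 42

df = n₁ + n₂ − 2 = 24 + 20 − 2 = 42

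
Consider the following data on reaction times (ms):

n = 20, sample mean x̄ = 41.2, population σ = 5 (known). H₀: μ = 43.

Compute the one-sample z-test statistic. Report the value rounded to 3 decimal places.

SE = σ/√n = 5/√20 = 1.1180
z = (x̄−μ₀)/SE = (41.2−43)/1.1180 = -1.6100

test statistic = -1.610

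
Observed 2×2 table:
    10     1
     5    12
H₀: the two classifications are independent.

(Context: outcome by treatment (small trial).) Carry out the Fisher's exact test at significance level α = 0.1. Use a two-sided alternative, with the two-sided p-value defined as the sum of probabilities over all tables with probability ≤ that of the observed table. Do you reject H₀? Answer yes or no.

reject H₀: yes

Margins: r₁=11, r₂=17, c₁=15, c₂=13, n=28
p_obs = C(11,10)·C(17,5)/C(28,15); sum pmf over tables with pmf ≤ p_obs
p-value (two-sided) = 0.00208
At α=0.1: p < α → reject H₀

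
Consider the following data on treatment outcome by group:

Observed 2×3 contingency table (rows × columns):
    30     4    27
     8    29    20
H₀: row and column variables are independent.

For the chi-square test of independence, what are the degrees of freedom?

df = (r−1)(c−1) = (2−1)·(3−1) = 2

degrees of freedom = 2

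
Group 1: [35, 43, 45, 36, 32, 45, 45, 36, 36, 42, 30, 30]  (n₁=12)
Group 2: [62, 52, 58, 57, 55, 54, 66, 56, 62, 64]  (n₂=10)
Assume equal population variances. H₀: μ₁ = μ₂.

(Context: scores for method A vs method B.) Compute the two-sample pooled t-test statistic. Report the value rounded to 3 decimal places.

x̄₁=37.917, s₁=5.823, n₁=12
x̄₂=58.600, s₂=4.648, n₂=10
s_p² = [11·5.823² + 9·4.648²]/20 = 28.3658
SE = √(s_p²·(1/12+1/10)) = 2.2804
t = (37.917−58.600)/2.2804 = -9.0699
df = 20

test statistic = -9.070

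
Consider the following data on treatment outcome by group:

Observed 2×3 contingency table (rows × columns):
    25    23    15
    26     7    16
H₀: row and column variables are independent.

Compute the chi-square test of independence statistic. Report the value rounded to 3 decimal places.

Row totals [63, 49], col totals [51, 30, 31], n=112
χ² = (25−28.69)²/28.69 + (23−16.88)²/16.88 + (15−17.44)²/17.44 + (26−22.31)²/22.31 + (7−13.12)²/13.12 + (16−13.56)²/13.56 = 6.9437
df = 2

test statistic = 6.944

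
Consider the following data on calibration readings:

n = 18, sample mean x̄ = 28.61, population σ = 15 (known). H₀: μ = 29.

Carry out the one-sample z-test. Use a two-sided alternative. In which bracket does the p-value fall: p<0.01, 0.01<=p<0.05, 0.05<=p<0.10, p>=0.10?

p-value bracket: p>=0.10

SE = σ/√n = 15/√18 = 3.5355
z = (x̄−μ₀)/SE = (28.61−29)/3.5355 = -0.1103
p-value (two-sided) = 0.91216
→ bracket: p>=0.10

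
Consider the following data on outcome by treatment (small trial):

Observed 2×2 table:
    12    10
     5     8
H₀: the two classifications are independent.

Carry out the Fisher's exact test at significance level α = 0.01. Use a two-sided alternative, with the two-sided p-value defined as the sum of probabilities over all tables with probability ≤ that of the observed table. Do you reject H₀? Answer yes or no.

reject H₀: no

Margins: r₁=22, r₂=13, c₁=17, c₂=18, n=35
p_obs = C(22,12)·C(13,5)/C(35,17); sum pmf over tables with pmf ≤ p_obs
p-value (two-sided) = 0.48868
At α=0.01: p ≥ α → fail to reject H₀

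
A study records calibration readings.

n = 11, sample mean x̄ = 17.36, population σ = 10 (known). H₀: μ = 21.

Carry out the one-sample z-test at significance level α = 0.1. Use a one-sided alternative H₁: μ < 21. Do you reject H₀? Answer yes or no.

reject H₀: no

SE = σ/√n = 10/√11 = 3.0151
z = (x̄−μ₀)/SE = (17.36−21)/3.0151 = -1.2073
p-value (one-sided, H₁ less) = 0.11367
At α=0.1: p ≥ α → fail to reject H₀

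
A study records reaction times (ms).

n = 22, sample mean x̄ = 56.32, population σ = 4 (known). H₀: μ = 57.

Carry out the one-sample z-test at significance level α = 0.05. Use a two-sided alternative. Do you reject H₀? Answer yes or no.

SE = σ/√n = 4/√22 = 0.8528
z = (x̄−μ₀)/SE = (56.32−57)/0.8528 = -0.7974
p-value (two-sided) = 0.42524
At α=0.05: p ≥ α → fail to reject H₀

reject H₀: no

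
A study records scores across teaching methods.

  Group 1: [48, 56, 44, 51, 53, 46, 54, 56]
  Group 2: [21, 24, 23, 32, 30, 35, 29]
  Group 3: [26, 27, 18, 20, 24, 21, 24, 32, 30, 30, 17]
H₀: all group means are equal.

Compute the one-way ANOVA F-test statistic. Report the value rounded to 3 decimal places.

Group means [51.00, 27.71, 24.45], grand mean 33.500
SSB = Σnᵢ(x̄ᵢ−x̄)² = 3584.344; SSW = ΣΣ(x−x̄ᵢ)² = 562.156
MSB = 3584.344/2 = 1792.1721; MSW = 562.156/23 = 24.4416
F = MSB/MSW = 73.3248
df = (2, 23)

test statistic = 73.325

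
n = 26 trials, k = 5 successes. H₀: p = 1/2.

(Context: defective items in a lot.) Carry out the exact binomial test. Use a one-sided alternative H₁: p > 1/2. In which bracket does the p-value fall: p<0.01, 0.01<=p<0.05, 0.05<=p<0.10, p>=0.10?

Exact binomial: n=26, k=5, p₀=1/2=0.5000
P(X≥5) from Σ C(n,i)·p₀^i·(1−p₀)^(n−i)
p-value (one-sided, H₁ greater) = 0.99973
→ bracket: p>=0.10

p-value bracket: p>=0.10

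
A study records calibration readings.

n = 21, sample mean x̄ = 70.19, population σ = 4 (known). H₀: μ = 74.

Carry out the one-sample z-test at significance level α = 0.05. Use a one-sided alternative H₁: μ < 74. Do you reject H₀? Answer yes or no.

SE = σ/√n = 4/√21 = 0.8729
z = (x̄−μ₀)/SE = (70.19−74)/0.8729 = -4.3649
p-value (one-sided, H₁ less) = 0.00001
At α=0.05: p < α → reject H₀

reject H₀: yes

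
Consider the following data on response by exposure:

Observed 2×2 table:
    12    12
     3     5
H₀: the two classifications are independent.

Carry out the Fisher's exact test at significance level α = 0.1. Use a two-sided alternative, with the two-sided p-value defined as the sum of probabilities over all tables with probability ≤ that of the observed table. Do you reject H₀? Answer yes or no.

reject H₀: no

Margins: r₁=24, r₂=8, c₁=15, c₂=17, n=32
p_obs = C(24,12)·C(8,3)/C(32,15); sum pmf over tables with pmf ≤ p_obs
p-value (two-sided) = 0.69114
At α=0.1: p ≥ α → fail to reject H₀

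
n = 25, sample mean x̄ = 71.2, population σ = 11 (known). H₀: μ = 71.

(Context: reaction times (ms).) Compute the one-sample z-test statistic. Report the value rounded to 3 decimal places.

test statistic = 0.091

SE = σ/√n = 11/√25 = 2.2000
z = (x̄−μ₀)/SE = (71.2−71)/2.2000 = 0.0909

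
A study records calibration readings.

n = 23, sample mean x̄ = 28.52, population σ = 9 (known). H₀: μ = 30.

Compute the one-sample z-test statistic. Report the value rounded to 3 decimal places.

test statistic = -0.789

SE = σ/√n = 9/√23 = 1.8766
z = (x̄−μ₀)/SE = (28.52−30)/1.8766 = -0.7886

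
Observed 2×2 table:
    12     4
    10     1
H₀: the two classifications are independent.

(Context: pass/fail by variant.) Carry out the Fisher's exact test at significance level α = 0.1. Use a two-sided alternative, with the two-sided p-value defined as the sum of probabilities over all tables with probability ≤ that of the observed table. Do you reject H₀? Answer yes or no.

reject H₀: no

Margins: r₁=16, r₂=11, c₁=22, c₂=5, n=27
p_obs = C(16,12)·C(11,10)/C(27,22); sum pmf over tables with pmf ≤ p_obs
p-value (two-sided) = 0.61848
At α=0.1: p ≥ α → fail to reject H₀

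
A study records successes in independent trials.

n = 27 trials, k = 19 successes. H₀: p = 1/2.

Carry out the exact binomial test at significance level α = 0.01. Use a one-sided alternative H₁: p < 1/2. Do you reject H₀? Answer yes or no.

reject H₀: no

Exact binomial: n=27, k=19, p₀=1/2=0.5000
P(X≤19) from Σ C(n,i)·p₀^i·(1−p₀)^(n−i)
p-value (one-sided, H₁ less) = 0.99042
At α=0.01: p ≥ α → fail to reject H₀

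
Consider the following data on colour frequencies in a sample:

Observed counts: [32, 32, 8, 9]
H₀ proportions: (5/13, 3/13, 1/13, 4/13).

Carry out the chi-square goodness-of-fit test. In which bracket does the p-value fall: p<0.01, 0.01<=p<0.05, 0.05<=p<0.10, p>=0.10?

p-value bracket: p<0.01

n = 81; E_i = n·p_i = [31.15, 18.69, 6.23, 24.92]
χ² = (32−31.15)²/31.15 + (32−18.69)²/18.69 + (8−6.23)²/6.23 + (9−24.92)²/24.92 = 20.1726
df = 3
p-value (upper-tail) = 0.00016
→ bracket: p<0.01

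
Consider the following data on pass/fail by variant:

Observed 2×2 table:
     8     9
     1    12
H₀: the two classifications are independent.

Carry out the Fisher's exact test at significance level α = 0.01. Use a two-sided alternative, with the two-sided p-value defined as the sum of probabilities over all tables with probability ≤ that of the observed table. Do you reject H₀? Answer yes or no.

Margins: r₁=17, r₂=13, c₁=9, c₂=21, n=30
p_obs = C(17,8)·C(13,1)/C(30,9); sum pmf over tables with pmf ≤ p_obs
p-value (two-sided) = 0.04168
At α=0.01: p ≥ α → fail to reject H₀

reject H₀: no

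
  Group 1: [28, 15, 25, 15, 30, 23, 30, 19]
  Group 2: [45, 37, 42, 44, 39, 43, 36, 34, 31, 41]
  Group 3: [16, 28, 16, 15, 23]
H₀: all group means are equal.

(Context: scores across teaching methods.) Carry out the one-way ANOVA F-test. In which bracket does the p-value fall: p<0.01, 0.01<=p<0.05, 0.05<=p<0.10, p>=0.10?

p-value bracket: p<0.01

Group means [23.12, 39.20, 19.60], grand mean 29.348
SSB = Σnᵢ(x̄ᵢ−x̄)² = 1755.542; SSW = ΣΣ(x−x̄ᵢ)² = 591.675
MSB = 1755.542/2 = 877.7712; MSW = 591.675/20 = 29.5837
F = MSB/MSW = 29.6707
df = (2, 20)
p-value (upper-tail) = 0.00000
→ bracket: p<0.01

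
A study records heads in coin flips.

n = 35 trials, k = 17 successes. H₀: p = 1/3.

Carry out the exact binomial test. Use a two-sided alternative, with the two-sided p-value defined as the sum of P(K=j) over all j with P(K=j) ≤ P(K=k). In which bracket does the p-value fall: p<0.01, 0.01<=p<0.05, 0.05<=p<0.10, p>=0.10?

Exact binomial: n=35, k=17, p₀=1/3=0.3333
P(X=j) = C(n,j)·p₀^j·(1−p₀)^(n−j); p = Σ P(X=j) over j with P(X=j) ≤ P(X=17)
p-value (two-sided) = 0.07151
→ bracket: 0.05<=p<0.10

p-value bracket: 0.05<=p<0.10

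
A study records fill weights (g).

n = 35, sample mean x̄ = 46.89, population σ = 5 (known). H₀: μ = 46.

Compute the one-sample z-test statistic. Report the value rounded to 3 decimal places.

SE = σ/√n = 5/√35 = 0.8452
z = (x̄−μ₀)/SE = (46.89−46)/0.8452 = 1.0531

test statistic = 1.053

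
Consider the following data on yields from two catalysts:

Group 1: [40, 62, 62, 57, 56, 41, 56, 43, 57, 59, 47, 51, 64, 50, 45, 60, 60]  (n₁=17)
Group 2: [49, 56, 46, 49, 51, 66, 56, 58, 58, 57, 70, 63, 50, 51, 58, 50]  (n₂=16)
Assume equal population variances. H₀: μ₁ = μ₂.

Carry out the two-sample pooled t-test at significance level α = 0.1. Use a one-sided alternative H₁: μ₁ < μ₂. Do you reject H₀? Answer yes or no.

x̄₁=53.529, s₁=7.859, n₁=17
x̄₂=55.500, s₂=6.703, n₂=16
s_p² = [16·7.859² + 15·6.703²]/31 = 53.6205
SE = √(s_p²·(1/17+1/16)) = 2.5506
t = (53.529−55.500)/2.5506 = -0.7726
df = 31
p-value (one-sided, H₁ less) = 0.22280
At α=0.1: p ≥ α → fail to reject H₀

reject H₀: no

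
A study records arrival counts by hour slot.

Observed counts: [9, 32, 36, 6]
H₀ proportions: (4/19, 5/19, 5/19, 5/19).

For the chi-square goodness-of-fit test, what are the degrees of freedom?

degrees of freedom = 3

df = k − 1 = 4 − 1 = 3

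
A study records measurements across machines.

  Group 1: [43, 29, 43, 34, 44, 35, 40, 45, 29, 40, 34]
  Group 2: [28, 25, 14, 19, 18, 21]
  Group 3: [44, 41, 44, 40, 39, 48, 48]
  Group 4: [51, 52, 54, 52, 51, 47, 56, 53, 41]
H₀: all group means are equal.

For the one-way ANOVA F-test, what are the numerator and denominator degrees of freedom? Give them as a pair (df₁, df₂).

degrees of freedom = [3, 29]

k = 4 groups, N = 33 total
df = (k−1, N−k) = (4−1, 33−4) = (3, 29)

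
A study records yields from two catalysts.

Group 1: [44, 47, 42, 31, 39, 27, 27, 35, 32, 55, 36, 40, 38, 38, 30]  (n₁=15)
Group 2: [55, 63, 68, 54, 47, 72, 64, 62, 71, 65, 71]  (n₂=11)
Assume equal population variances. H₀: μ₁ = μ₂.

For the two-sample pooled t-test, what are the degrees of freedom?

df = n₁ + n₂ − 2 = 15 + 11 − 2 = 24

degrees of freedom = 24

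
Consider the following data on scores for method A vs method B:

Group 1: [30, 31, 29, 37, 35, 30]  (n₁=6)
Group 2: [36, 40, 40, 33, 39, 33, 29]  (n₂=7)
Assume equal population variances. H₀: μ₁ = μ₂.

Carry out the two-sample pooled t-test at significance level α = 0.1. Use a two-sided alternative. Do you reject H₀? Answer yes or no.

x̄₁=32.000, s₁=3.225, n₁=6
x̄₂=35.714, s₂=4.231, n₂=7
s_p² = [5·3.225² + 6·4.231²]/11 = 14.4935
SE = √(s_p²·(1/6+1/7)) = 2.1180
t = (32.000−35.714)/2.1180 = -1.7536
df = 11
p-value (two-sided) = 0.10727
At α=0.1: p ≥ α → fail to reject H₀

reject H₀: no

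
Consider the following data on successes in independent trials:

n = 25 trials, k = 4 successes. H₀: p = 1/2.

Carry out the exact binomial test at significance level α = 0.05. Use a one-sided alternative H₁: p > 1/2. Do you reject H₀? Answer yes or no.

Exact binomial: n=25, k=4, p₀=1/2=0.5000
P(X≥4) from Σ C(n,i)·p₀^i·(1−p₀)^(n−i)
p-value (one-sided, H₁ greater) = 0.99992
At α=0.05: p ≥ α → fail to reject H₀

reject H₀: no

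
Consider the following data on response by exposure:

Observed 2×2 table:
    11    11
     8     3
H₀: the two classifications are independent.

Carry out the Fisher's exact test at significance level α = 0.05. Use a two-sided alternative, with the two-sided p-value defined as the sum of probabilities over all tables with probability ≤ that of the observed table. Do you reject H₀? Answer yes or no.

Margins: r₁=22, r₂=11, c₁=19, c₂=14, n=33
p_obs = C(22,11)·C(11,8)/C(33,19); sum pmf over tables with pmf ≤ p_obs
p-value (two-sided) = 0.27830
At α=0.05: p ≥ α → fail to reject H₀

reject H₀: no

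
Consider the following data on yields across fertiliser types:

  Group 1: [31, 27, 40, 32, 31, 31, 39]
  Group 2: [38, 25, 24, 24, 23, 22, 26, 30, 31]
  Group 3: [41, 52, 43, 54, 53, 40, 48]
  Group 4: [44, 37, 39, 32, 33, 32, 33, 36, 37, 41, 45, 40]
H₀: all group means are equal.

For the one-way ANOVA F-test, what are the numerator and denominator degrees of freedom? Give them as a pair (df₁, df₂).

degrees of freedom = [3, 31]

k = 4 groups, N = 35 total
df = (k−1, N−k) = (4−1, 35−4) = (3, 31)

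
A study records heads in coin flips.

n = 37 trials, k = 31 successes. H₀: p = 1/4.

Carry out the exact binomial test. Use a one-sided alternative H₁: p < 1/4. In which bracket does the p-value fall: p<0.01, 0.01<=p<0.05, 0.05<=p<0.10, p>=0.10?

Exact binomial: n=37, k=31, p₀=1/4=0.2500
P(X≤31) from Σ C(n,i)·p₀^i·(1−p₀)^(n−i)
p-value (one-sided, H₁ less) = 1.00000
→ bracket: p>=0.10

p-value bracket: p>=0.10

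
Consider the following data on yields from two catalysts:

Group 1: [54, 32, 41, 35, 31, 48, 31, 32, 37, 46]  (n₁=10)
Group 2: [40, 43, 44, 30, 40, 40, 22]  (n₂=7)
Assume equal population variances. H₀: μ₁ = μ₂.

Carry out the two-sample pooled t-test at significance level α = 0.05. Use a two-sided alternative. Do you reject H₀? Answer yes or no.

x̄₁=38.700, s₁=8.193, n₁=10
x̄₂=37.000, s₂=8.021, n₂=7
s_p² = [9·8.193² + 6·8.021²]/15 = 66.0067
SE = √(s_p²·(1/10+1/7)) = 4.0038
t = (38.700−37.000)/4.0038 = 0.4246
df = 15
p-value (two-sided) = 0.67716
At α=0.05: p ≥ α → fail to reject H₀

reject H₀: no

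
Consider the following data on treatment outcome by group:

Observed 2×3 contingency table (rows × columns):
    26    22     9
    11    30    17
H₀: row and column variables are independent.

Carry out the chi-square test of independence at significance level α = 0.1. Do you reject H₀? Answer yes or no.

Row totals [57, 58], col totals [37, 52, 26], n=115
χ² = (26−18.34)²/18.34 + (22−25.77)²/25.77 + (9−12.89)²/12.89 + (11−18.66)²/18.66 + (30−26.23)²/26.23 + (17−13.11)²/13.11 = 9.7654
df = 2
p-value (upper-tail) = 0.00758
At α=0.1: p < α → reject H₀

reject H₀: yes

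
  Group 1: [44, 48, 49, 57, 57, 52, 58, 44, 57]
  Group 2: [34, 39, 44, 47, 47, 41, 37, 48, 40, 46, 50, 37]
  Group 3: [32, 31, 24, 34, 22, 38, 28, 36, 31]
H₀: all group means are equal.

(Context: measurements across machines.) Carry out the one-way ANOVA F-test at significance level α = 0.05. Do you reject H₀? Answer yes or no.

Group means [51.78, 42.50, 30.67], grand mean 41.733
SSB = Σnᵢ(x̄ᵢ−x̄)² = 2017.311; SSW = ΣΣ(x−x̄ᵢ)² = 780.556
MSB = 2017.311/2 = 1008.6556; MSW = 780.556/27 = 28.9095
F = MSB/MSW = 34.8901
df = (2, 27)
p-value (upper-tail) = 0.00000
At α=0.05: p < α → reject H₀

reject H₀: yes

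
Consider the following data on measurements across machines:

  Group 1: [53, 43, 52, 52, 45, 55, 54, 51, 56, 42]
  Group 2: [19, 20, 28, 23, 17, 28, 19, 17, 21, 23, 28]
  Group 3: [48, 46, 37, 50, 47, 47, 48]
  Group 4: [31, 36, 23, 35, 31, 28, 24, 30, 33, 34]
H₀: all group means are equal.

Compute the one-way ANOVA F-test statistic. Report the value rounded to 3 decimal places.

Group means [50.30, 22.09, 46.14, 30.50], grand mean 36.158
SSB = Σnᵢ(x̄ᵢ−x̄)² = 5194.686; SSW = ΣΣ(x−x̄ᵢ)² = 696.366
MSB = 5194.686/3 = 1731.5621; MSW = 696.366/34 = 20.4814
F = MSB/MSW = 84.5433
df = (3, 34)

test statistic = 84.543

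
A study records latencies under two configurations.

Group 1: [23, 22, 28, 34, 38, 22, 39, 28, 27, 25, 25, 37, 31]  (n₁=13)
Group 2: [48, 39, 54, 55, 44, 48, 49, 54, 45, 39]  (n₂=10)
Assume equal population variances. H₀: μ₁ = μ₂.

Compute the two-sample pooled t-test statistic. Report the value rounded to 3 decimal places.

test statistic = -7.288

x̄₁=29.154, s₁=6.094, n₁=13
x̄₂=47.500, s₂=5.836, n₂=10
s_p² = [12·6.094² + 9·5.836²]/21 = 35.8187
SE = √(s_p²·(1/13+1/10)) = 2.5174
t = (29.154−47.500)/2.5174 = -7.2878
df = 21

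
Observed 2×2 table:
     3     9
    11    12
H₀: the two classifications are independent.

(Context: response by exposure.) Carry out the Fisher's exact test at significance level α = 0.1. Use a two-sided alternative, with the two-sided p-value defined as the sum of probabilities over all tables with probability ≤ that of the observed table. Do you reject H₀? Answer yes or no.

Margins: r₁=12, r₂=23, c₁=14, c₂=21, n=35
p_obs = C(12,3)·C(23,11)/C(35,14); sum pmf over tables with pmf ≤ p_obs
p-value (two-sided) = 0.28164
At α=0.1: p ≥ α → fail to reject H₀

reject H₀: no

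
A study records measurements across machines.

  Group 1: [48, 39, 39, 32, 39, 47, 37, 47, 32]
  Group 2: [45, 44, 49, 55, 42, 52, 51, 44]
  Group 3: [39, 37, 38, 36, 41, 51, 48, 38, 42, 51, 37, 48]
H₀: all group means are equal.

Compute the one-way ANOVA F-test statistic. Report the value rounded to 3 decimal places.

Group means [40.00, 47.75, 42.17], grand mean 43.034
SSB = Σnᵢ(x̄ᵢ−x̄)² = 269.799; SSW = ΣΣ(x−x̄ᵢ)² = 815.167
MSB = 269.799/2 = 134.8994; MSW = 815.167/26 = 31.3526
F = MSB/MSW = 4.3027
df = (2, 26)

test statistic = 4.303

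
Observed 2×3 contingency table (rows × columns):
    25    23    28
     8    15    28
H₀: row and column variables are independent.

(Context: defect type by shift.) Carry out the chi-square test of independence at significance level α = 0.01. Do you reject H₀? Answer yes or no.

Row totals [76, 51], col totals [33, 38, 56], n=127
χ² = (25−19.75)²/19.75 + (23−22.74)²/22.74 + (28−33.51)²/33.51 + (8−13.25)²/13.25 + (15−15.26)²/15.26 + (28−22.49)²/22.49 = 5.7431
df = 2
p-value (upper-tail) = 0.05661
At α=0.01: p ≥ α → fail to reject H₀

reject H₀: no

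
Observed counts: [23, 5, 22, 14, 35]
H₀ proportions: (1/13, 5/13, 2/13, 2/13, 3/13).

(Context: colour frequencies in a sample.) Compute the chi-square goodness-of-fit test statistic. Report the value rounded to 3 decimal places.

n = 99; E_i = n·p_i = [7.62, 38.08, 15.23, 15.23, 22.85]
χ² = (23−7.62)²/7.62 + (5−38.08)²/38.08 + (22−15.23)²/15.23 + (14−15.23)²/15.23 + (35−22.85)²/22.85 = 69.3872
df = 4

test statistic = 69.387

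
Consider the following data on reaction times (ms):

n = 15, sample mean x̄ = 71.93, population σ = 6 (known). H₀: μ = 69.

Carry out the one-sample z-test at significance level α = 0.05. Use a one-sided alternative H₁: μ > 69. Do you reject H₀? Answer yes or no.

SE = σ/√n = 6/√15 = 1.5492
z = (x̄−μ₀)/SE = (71.93−69)/1.5492 = 1.8913
p-value (one-sided, H₁ greater) = 0.02929
At α=0.05: p < α → reject H₀

reject H₀: yes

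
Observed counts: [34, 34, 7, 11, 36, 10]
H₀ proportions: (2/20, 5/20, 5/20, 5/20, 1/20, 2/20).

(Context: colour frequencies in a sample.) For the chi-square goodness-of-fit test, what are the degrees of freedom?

df = k − 1 = 6 − 1 = 5

degrees of freedom = 5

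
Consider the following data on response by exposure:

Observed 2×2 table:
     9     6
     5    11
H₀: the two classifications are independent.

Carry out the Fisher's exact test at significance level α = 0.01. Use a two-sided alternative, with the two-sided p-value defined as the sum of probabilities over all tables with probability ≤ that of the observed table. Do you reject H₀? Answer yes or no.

reject H₀: no

Margins: r₁=15, r₂=16, c₁=14, c₂=17, n=31
p_obs = C(15,9)·C(16,5)/C(31,14); sum pmf over tables with pmf ≤ p_obs
p-value (two-sided) = 0.15561
At α=0.01: p ≥ α → fail to reject H₀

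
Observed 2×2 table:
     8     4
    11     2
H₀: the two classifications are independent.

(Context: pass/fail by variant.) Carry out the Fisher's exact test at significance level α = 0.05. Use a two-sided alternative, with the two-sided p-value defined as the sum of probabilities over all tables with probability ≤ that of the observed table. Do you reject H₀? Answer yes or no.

Margins: r₁=12, r₂=13, c₁=19, c₂=6, n=25
p_obs = C(12,8)·C(13,11)/C(25,19); sum pmf over tables with pmf ≤ p_obs
p-value (two-sided) = 0.37826
At α=0.05: p ≥ α → fail to reject H₀

reject H₀: no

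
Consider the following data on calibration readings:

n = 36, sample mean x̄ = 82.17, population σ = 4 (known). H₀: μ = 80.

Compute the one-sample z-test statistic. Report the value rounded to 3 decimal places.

SE = σ/√n = 4/√36 = 0.6667
z = (x̄−μ₀)/SE = (82.17−80)/0.6667 = 3.2550

test statistic = 3.255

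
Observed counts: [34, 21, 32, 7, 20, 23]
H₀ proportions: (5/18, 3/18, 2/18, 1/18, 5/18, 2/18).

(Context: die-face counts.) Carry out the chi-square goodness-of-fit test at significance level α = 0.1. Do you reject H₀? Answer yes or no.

n = 137; E_i = n·p_i = [38.06, 22.83, 15.22, 7.61, 38.06, 15.22]
χ² = (34−38.06)²/38.06 + (21−22.83)²/22.83 + (32−15.22)²/15.22 + (7−7.61)²/7.61 + (20−38.06)²/38.06 + (23−15.22)²/15.22 = 31.6613
df = 5
p-value (upper-tail) = 0.00001
At α=0.1: p < α → reject H₀

reject H₀: yes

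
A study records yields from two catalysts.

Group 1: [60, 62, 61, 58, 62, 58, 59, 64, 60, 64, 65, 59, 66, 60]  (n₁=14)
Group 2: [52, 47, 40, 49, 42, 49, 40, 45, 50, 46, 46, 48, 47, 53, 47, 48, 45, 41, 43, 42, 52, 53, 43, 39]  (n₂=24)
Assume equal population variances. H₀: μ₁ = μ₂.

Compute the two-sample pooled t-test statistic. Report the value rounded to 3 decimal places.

x̄₁=61.286, s₁=2.614, n₁=14
x̄₂=46.125, s₂=4.236, n₂=24
s_p² = [13·2.614² + 23·4.236²]/36 = 13.9301
SE = √(s_p²·(1/14+1/24)) = 1.2552
t = (61.286−46.125)/1.2552 = 12.0787
df = 36

test statistic = 12.079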